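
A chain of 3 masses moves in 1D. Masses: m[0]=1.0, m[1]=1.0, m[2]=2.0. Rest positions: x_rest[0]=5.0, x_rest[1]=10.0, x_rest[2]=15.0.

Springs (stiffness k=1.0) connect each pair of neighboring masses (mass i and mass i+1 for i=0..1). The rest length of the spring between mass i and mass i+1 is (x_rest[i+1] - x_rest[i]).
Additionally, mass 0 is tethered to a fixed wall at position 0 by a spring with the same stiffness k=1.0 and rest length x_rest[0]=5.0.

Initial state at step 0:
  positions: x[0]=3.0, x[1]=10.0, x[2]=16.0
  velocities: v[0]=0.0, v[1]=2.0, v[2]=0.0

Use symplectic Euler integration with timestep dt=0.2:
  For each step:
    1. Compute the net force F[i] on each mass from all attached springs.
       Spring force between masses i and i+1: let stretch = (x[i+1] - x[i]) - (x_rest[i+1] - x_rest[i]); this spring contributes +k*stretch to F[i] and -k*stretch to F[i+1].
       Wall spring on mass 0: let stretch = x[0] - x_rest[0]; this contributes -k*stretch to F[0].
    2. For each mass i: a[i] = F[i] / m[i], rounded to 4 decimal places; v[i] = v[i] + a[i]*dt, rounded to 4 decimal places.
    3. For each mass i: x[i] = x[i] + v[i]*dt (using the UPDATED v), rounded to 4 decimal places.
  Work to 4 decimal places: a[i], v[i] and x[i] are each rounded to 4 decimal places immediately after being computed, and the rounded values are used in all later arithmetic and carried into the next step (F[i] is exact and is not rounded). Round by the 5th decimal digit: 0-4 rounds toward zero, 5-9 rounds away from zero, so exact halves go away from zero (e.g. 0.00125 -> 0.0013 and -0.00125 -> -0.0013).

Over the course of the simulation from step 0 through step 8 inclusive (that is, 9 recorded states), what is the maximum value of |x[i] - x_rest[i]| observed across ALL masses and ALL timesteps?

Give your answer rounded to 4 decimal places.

Step 0: x=[3.0000 10.0000 16.0000] v=[0.0000 2.0000 0.0000]
Step 1: x=[3.1600 10.3600 15.9800] v=[0.8000 1.8000 -0.1000]
Step 2: x=[3.4816 10.6568 15.9476] v=[1.6080 1.4840 -0.1620]
Step 3: x=[3.9509 10.8782 15.9094] v=[2.3467 1.1071 -0.1911]
Step 4: x=[4.5393 11.0238 15.8706] v=[2.9420 0.7279 -0.1942]
Step 5: x=[5.2055 11.1039 15.8348] v=[3.3310 0.4004 -0.1789]
Step 6: x=[5.8994 11.1373 15.8044] v=[3.4696 0.1669 -0.1520]
Step 7: x=[6.5669 11.1478 15.7807] v=[3.3373 0.0527 -0.1187]
Step 8: x=[7.1549 11.1604 15.7643] v=[2.9401 0.0631 -0.0820]
Max displacement = 2.1549

Answer: 2.1549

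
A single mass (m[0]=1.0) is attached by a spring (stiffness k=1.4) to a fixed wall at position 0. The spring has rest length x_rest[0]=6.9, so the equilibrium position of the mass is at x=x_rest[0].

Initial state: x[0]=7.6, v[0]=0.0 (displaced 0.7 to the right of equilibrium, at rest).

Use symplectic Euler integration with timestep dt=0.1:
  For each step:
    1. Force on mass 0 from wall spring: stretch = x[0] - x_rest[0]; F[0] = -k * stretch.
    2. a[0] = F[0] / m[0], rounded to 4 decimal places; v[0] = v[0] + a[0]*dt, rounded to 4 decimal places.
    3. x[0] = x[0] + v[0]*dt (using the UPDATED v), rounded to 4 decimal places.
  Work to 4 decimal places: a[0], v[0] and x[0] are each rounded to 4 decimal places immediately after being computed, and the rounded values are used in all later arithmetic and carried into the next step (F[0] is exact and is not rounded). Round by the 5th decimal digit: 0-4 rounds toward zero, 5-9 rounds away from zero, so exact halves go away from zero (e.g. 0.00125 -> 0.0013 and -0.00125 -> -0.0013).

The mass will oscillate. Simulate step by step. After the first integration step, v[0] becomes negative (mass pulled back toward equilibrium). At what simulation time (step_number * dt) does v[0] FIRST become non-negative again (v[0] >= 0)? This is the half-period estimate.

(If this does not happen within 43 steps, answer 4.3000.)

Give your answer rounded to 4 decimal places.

Answer: 2.7000

Derivation:
Step 0: x=[7.6000] v=[0.0000]
Step 1: x=[7.5902] v=[-0.0980]
Step 2: x=[7.5707] v=[-0.1946]
Step 3: x=[7.5419] v=[-0.2885]
Step 4: x=[7.5041] v=[-0.3784]
Step 5: x=[7.4578] v=[-0.4630]
Step 6: x=[7.4037] v=[-0.5411]
Step 7: x=[7.3425] v=[-0.6116]
Step 8: x=[7.2751] v=[-0.6736]
Step 9: x=[7.2025] v=[-0.7261]
Step 10: x=[7.1257] v=[-0.7685]
Step 11: x=[7.0457] v=[-0.8001]
Step 12: x=[6.9637] v=[-0.8205]
Step 13: x=[6.8808] v=[-0.8294]
Step 14: x=[6.7981] v=[-0.8267]
Step 15: x=[6.7169] v=[-0.8124]
Step 16: x=[6.6382] v=[-0.7868]
Step 17: x=[6.5632] v=[-0.7502]
Step 18: x=[6.4929] v=[-0.7031]
Step 19: x=[6.4283] v=[-0.6461]
Step 20: x=[6.3703] v=[-0.5801]
Step 21: x=[6.3197] v=[-0.5059]
Step 22: x=[6.2772] v=[-0.4247]
Step 23: x=[6.2435] v=[-0.3375]
Step 24: x=[6.2189] v=[-0.2456]
Step 25: x=[6.2039] v=[-0.1503]
Step 26: x=[6.1986] v=[-0.0529]
Step 27: x=[6.2031] v=[0.0453]
First v>=0 after going negative at step 27, time=2.7000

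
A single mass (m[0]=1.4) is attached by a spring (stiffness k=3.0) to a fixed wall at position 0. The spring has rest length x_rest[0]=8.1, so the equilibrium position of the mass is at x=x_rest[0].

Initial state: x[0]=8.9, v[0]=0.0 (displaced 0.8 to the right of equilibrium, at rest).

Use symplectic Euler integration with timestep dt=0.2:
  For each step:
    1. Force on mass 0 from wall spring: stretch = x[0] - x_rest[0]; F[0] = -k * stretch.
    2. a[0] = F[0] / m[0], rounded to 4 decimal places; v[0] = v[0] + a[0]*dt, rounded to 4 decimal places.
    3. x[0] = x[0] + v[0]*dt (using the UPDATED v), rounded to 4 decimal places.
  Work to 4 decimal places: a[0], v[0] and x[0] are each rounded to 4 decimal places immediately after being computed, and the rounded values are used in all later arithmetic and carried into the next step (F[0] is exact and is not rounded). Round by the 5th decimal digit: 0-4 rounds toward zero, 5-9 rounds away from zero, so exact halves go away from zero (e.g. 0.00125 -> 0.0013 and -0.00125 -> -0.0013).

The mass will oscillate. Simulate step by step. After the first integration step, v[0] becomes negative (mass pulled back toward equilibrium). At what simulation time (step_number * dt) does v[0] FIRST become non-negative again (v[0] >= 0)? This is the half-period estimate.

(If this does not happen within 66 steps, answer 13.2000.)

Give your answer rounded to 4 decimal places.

Step 0: x=[8.9000] v=[0.0000]
Step 1: x=[8.8314] v=[-0.3429]
Step 2: x=[8.7001] v=[-0.6564]
Step 3: x=[8.5174] v=[-0.9136]
Step 4: x=[8.2989] v=[-1.0925]
Step 5: x=[8.0634] v=[-1.1777]
Step 6: x=[7.8310] v=[-1.1620]
Step 7: x=[7.6217] v=[-1.0467]
Step 8: x=[7.4534] v=[-0.8417]
Step 9: x=[7.3405] v=[-0.5646]
Step 10: x=[7.2927] v=[-0.2391]
Step 11: x=[7.3141] v=[0.1069]
First v>=0 after going negative at step 11, time=2.2000

Answer: 2.2000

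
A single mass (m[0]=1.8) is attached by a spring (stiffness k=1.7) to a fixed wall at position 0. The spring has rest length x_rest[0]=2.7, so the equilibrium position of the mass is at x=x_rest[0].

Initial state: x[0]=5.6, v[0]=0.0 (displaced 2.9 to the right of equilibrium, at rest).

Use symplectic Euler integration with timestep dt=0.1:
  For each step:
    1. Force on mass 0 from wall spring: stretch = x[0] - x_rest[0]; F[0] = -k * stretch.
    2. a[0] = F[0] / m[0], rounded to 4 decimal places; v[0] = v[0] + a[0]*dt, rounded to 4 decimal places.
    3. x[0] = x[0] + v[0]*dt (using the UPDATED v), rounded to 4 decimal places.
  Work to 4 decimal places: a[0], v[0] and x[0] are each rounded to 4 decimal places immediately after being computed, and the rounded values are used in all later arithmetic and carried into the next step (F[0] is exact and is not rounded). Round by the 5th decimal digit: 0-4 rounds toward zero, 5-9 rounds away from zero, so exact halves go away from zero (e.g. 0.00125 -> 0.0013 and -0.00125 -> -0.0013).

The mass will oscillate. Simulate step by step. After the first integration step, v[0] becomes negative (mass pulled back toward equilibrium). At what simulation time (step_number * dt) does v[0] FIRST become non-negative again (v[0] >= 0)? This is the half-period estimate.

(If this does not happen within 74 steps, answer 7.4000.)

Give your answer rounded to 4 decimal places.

Step 0: x=[5.6000] v=[0.0000]
Step 1: x=[5.5726] v=[-0.2739]
Step 2: x=[5.5181] v=[-0.5452]
Step 3: x=[5.4370] v=[-0.8114]
Step 4: x=[5.3300] v=[-1.0699]
Step 5: x=[5.1982] v=[-1.3183]
Step 6: x=[5.0428] v=[-1.5542]
Step 7: x=[4.8653] v=[-1.7755]
Step 8: x=[4.6673] v=[-1.9800]
Step 9: x=[4.4507] v=[-2.1658]
Step 10: x=[4.2176] v=[-2.3311]
Step 11: x=[3.9702] v=[-2.4744]
Step 12: x=[3.7108] v=[-2.5944]
Step 13: x=[3.4418] v=[-2.6899]
Step 14: x=[3.1658] v=[-2.7600]
Step 15: x=[2.8854] v=[-2.8040]
Step 16: x=[2.6033] v=[-2.8215]
Step 17: x=[2.3221] v=[-2.8124]
Step 18: x=[2.0444] v=[-2.7767]
Step 19: x=[1.7729] v=[-2.7148]
Step 20: x=[1.5102] v=[-2.6272]
Step 21: x=[1.2587] v=[-2.5148]
Step 22: x=[1.0208] v=[-2.3787]
Step 23: x=[0.7988] v=[-2.2201]
Step 24: x=[0.5948] v=[-2.0405]
Step 25: x=[0.4106] v=[-1.8417]
Step 26: x=[0.2481] v=[-1.6255]
Step 27: x=[0.1087] v=[-1.3939]
Step 28: x=[-0.0062] v=[-1.1492]
Step 29: x=[-0.0956] v=[-0.8936]
Step 30: x=[-0.1586] v=[-0.6296]
Step 31: x=[-0.1946] v=[-0.3596]
Step 32: x=[-0.2032] v=[-0.0862]
Step 33: x=[-0.1844] v=[0.1880]
First v>=0 after going negative at step 33, time=3.3000

Answer: 3.3000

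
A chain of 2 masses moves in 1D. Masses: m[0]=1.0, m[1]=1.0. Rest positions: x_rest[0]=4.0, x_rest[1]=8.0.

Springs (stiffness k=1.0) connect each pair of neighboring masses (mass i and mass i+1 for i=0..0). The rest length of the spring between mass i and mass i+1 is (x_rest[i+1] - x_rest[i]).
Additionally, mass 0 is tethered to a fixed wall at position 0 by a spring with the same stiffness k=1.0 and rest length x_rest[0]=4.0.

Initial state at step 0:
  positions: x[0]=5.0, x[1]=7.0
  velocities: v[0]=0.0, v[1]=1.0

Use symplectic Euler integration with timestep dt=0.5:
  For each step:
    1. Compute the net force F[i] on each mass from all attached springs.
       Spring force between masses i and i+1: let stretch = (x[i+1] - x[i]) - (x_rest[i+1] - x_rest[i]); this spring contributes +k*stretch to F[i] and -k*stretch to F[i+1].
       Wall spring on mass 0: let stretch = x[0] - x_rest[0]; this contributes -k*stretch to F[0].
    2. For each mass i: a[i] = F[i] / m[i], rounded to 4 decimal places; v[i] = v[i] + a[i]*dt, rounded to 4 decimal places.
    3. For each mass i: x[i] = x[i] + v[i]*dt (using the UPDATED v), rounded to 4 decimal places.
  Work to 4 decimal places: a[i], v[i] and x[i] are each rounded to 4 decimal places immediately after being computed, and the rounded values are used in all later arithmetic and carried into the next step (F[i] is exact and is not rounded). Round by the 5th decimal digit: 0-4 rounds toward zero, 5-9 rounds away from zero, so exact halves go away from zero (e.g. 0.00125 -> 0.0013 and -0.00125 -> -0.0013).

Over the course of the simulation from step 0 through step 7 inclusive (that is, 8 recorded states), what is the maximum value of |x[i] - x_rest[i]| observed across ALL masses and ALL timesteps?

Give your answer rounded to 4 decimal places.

Step 0: x=[5.0000 7.0000] v=[0.0000 1.0000]
Step 1: x=[4.2500 8.0000] v=[-1.5000 2.0000]
Step 2: x=[3.3750 9.0625] v=[-1.7500 2.1250]
Step 3: x=[3.0781 9.7032] v=[-0.5938 1.2813]
Step 4: x=[3.6680 9.6876] v=[1.1797 -0.0313]
Step 5: x=[4.8458 9.1671] v=[2.3555 -1.0411]
Step 6: x=[5.8925 8.5662] v=[2.0933 -1.2018]
Step 7: x=[6.1345 8.2969] v=[0.4839 -0.5387]
Max displacement = 2.1345

Answer: 2.1345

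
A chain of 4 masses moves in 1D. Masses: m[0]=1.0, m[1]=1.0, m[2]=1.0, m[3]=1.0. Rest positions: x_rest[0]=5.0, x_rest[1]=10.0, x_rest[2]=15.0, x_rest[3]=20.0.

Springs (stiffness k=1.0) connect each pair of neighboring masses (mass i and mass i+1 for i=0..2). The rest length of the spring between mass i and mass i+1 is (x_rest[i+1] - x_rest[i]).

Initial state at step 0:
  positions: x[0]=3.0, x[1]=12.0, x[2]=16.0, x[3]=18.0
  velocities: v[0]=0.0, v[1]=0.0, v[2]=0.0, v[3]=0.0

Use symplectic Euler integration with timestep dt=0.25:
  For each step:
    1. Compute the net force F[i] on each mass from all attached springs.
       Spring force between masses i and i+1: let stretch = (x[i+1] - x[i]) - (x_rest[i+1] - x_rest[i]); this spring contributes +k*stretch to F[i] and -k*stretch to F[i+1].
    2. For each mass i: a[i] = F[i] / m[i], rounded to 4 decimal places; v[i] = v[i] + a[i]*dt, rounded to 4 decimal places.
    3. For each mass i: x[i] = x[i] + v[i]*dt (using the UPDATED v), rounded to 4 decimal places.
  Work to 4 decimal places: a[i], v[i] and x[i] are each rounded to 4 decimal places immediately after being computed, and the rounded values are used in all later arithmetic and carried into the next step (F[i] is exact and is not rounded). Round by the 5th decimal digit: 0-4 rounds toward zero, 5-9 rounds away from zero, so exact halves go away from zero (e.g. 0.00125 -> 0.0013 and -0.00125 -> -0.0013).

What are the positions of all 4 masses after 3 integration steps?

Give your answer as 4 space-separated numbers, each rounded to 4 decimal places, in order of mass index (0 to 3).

Step 0: x=[3.0000 12.0000 16.0000 18.0000] v=[0.0000 0.0000 0.0000 0.0000]
Step 1: x=[3.2500 11.6875 15.8750 18.1875] v=[1.0000 -1.2500 -0.5000 0.7500]
Step 2: x=[3.7149 11.1094 15.6328 18.5430] v=[1.8594 -2.3125 -0.9688 1.4219]
Step 3: x=[4.3294 10.3518 15.2898 19.0291] v=[2.4580 -3.0303 -1.3721 1.9444]

Answer: 4.3294 10.3518 15.2898 19.0291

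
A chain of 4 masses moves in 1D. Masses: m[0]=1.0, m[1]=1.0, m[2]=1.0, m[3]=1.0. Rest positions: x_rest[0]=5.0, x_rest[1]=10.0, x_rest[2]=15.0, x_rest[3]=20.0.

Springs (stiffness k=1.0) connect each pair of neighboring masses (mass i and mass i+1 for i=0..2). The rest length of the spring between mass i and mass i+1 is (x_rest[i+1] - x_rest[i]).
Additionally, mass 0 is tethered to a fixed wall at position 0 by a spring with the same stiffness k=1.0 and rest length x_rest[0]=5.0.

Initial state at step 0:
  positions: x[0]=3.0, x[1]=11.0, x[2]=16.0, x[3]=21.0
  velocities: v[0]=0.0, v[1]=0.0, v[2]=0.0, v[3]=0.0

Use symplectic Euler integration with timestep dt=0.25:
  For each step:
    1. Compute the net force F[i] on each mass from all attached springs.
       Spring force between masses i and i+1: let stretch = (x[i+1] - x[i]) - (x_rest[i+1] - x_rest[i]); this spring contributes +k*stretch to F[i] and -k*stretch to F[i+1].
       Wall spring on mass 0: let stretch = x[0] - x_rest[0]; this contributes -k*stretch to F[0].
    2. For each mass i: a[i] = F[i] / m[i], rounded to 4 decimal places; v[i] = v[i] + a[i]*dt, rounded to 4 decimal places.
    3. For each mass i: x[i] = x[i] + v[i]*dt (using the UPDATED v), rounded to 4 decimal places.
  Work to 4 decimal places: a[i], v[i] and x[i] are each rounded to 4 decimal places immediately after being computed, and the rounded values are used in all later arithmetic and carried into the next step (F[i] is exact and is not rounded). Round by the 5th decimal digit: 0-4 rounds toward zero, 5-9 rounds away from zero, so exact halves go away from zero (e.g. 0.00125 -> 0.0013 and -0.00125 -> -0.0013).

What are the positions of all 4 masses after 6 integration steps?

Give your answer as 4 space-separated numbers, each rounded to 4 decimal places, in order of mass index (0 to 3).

Answer: 6.6934 9.3757 15.4800 20.9513

Derivation:
Step 0: x=[3.0000 11.0000 16.0000 21.0000] v=[0.0000 0.0000 0.0000 0.0000]
Step 1: x=[3.3125 10.8125 16.0000 21.0000] v=[1.2500 -0.7500 0.0000 0.0000]
Step 2: x=[3.8867 10.4805 15.9883 21.0000] v=[2.2969 -1.3281 -0.0469 0.0000]
Step 3: x=[4.6301 10.0806 15.9456 20.9993] v=[2.9737 -1.5996 -0.1709 -0.0029]
Step 4: x=[5.4248 9.7066 15.8522 20.9952] v=[3.1788 -1.4960 -0.3737 -0.0163]
Step 5: x=[6.1481 9.4491 15.6961 20.9822] v=[2.8931 -1.0301 -0.6244 -0.0521]
Step 6: x=[6.6934 9.3757 15.4800 20.9513] v=[2.1813 -0.2936 -0.8646 -0.1236]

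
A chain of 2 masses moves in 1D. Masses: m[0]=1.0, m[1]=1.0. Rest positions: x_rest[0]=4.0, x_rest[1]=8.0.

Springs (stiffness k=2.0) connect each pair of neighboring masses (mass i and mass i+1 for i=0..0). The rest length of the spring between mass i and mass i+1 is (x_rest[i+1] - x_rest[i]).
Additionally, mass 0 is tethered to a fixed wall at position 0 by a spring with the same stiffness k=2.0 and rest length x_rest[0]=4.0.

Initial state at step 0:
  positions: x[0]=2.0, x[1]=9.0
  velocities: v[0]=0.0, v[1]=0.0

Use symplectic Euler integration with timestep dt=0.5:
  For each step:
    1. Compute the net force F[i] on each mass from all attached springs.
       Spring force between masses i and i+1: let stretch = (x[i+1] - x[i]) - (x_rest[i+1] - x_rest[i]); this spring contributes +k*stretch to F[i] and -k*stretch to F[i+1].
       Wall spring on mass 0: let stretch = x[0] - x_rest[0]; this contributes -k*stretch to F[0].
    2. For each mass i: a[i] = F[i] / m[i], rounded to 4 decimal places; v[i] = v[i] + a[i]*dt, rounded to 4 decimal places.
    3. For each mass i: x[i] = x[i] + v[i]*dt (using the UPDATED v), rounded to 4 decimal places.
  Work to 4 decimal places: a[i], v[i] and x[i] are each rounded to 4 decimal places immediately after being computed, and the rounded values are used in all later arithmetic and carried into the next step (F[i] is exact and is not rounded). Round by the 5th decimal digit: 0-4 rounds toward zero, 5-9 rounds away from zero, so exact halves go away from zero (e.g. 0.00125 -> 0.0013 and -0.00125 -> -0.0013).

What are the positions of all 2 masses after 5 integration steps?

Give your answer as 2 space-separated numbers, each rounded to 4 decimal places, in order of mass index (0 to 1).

Answer: 1.9688 9.4375

Derivation:
Step 0: x=[2.0000 9.0000] v=[0.0000 0.0000]
Step 1: x=[4.5000 7.5000] v=[5.0000 -3.0000]
Step 2: x=[6.2500 6.5000] v=[3.5000 -2.0000]
Step 3: x=[5.0000 7.3750] v=[-2.5000 1.7500]
Step 4: x=[2.4375 9.0625] v=[-5.1250 3.3750]
Step 5: x=[1.9688 9.4375] v=[-0.9375 0.7500]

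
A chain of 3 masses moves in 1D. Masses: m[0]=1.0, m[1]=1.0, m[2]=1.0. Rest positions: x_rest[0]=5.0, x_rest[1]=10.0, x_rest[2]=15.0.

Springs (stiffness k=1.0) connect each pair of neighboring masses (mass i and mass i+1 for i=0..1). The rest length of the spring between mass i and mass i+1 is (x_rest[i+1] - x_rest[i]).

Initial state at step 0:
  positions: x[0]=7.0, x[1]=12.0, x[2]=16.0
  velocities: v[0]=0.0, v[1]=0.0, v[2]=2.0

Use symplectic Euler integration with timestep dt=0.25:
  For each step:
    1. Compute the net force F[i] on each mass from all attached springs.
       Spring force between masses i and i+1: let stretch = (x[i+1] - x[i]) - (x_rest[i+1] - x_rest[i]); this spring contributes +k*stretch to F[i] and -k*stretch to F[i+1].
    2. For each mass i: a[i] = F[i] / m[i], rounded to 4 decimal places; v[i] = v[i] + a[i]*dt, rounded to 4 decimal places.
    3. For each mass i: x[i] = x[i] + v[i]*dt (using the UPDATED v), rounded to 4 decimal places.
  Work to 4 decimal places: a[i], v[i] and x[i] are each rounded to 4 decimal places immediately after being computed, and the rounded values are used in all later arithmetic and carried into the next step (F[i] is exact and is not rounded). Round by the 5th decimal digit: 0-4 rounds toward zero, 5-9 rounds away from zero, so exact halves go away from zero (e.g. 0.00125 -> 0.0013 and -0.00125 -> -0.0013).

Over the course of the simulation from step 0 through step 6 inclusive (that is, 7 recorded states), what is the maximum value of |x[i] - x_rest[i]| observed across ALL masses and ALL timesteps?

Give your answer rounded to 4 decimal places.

Step 0: x=[7.0000 12.0000 16.0000] v=[0.0000 0.0000 2.0000]
Step 1: x=[7.0000 11.9375 16.5625] v=[0.0000 -0.2500 2.2500]
Step 2: x=[6.9961 11.8555 17.1485] v=[-0.0156 -0.3281 2.3438]
Step 3: x=[6.9834 11.8006 17.7162] v=[-0.0508 -0.2197 2.2706]
Step 4: x=[6.9593 11.8143 18.2266] v=[-0.0965 0.0549 2.0417]
Step 5: x=[6.9261 11.9254 18.6488] v=[-0.1328 0.4442 1.6886]
Step 6: x=[6.8929 12.1442 18.9633] v=[-0.1330 0.8752 1.2578]
Max displacement = 3.9633

Answer: 3.9633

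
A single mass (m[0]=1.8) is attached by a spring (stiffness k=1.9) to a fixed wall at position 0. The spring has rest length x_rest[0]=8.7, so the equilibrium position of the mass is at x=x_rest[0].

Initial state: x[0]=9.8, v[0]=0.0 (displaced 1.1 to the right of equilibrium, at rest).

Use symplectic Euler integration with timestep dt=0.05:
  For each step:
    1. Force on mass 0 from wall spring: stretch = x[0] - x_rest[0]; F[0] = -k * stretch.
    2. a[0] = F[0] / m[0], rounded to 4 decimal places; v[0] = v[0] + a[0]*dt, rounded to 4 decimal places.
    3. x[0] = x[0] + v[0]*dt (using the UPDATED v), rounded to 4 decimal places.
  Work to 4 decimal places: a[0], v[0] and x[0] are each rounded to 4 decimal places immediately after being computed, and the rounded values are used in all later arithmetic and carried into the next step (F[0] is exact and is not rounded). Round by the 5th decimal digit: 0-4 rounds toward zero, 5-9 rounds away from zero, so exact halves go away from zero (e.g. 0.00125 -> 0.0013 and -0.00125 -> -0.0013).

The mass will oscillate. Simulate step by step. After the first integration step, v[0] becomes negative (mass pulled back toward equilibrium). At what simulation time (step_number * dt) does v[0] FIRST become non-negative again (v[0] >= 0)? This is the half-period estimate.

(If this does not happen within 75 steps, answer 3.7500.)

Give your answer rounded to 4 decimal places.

Answer: 3.1000

Derivation:
Step 0: x=[9.8000] v=[0.0000]
Step 1: x=[9.7971] v=[-0.0581]
Step 2: x=[9.7913] v=[-0.1160]
Step 3: x=[9.7826] v=[-0.1736]
Step 4: x=[9.7711] v=[-0.2307]
Step 5: x=[9.7567] v=[-0.2872]
Step 6: x=[9.7396] v=[-0.3430]
Step 7: x=[9.7197] v=[-0.3979]
Step 8: x=[9.6971] v=[-0.4517]
Step 9: x=[9.6719] v=[-0.5043]
Step 10: x=[9.6441] v=[-0.5556]
Step 11: x=[9.6138] v=[-0.6054]
Step 12: x=[9.5811] v=[-0.6536]
Step 13: x=[9.5461] v=[-0.7001]
Step 14: x=[9.5089] v=[-0.7448]
Step 15: x=[9.4695] v=[-0.7875]
Step 16: x=[9.4281] v=[-0.8281]
Step 17: x=[9.3848] v=[-0.8665]
Step 18: x=[9.3397] v=[-0.9026]
Step 19: x=[9.2929] v=[-0.9364]
Step 20: x=[9.2445] v=[-0.9677]
Step 21: x=[9.1947] v=[-0.9964]
Step 22: x=[9.1436] v=[-1.0225]
Step 23: x=[9.0913] v=[-1.0459]
Step 24: x=[9.0380] v=[-1.0666]
Step 25: x=[8.9838] v=[-1.0844]
Step 26: x=[8.9288] v=[-1.0994]
Step 27: x=[8.8732] v=[-1.1115]
Step 28: x=[8.8172] v=[-1.1206]
Step 29: x=[8.7609] v=[-1.1268]
Step 30: x=[8.7044] v=[-1.1300]
Step 31: x=[8.6479] v=[-1.1302]
Step 32: x=[8.5915] v=[-1.1275]
Step 33: x=[8.5354] v=[-1.1218]
Step 34: x=[8.4797] v=[-1.1131]
Step 35: x=[8.4246] v=[-1.1015]
Step 36: x=[8.3703] v=[-1.0870]
Step 37: x=[8.3168] v=[-1.0696]
Step 38: x=[8.2643] v=[-1.0494]
Step 39: x=[8.2130] v=[-1.0264]
Step 40: x=[8.1630] v=[-1.0007]
Step 41: x=[8.1144] v=[-0.9724]
Step 42: x=[8.0673] v=[-0.9415]
Step 43: x=[8.0219] v=[-0.9081]
Step 44: x=[7.9783] v=[-0.8723]
Step 45: x=[7.9366] v=[-0.8342]
Step 46: x=[7.8969] v=[-0.7939]
Step 47: x=[7.8593] v=[-0.7515]
Step 48: x=[7.8239] v=[-0.7071]
Step 49: x=[7.7909] v=[-0.6609]
Step 50: x=[7.7603] v=[-0.6129]
Step 51: x=[7.7321] v=[-0.5633]
Step 52: x=[7.7065] v=[-0.5122]
Step 53: x=[7.6835] v=[-0.4598]
Step 54: x=[7.6632] v=[-0.4062]
Step 55: x=[7.6456] v=[-0.3515]
Step 56: x=[7.6308] v=[-0.2959]
Step 57: x=[7.6188] v=[-0.2395]
Step 58: x=[7.6097] v=[-0.1824]
Step 59: x=[7.6035] v=[-0.1249]
Step 60: x=[7.6002] v=[-0.0670]
Step 61: x=[7.5998] v=[-0.0090]
Step 62: x=[7.6023] v=[0.0491]
First v>=0 after going negative at step 62, time=3.1000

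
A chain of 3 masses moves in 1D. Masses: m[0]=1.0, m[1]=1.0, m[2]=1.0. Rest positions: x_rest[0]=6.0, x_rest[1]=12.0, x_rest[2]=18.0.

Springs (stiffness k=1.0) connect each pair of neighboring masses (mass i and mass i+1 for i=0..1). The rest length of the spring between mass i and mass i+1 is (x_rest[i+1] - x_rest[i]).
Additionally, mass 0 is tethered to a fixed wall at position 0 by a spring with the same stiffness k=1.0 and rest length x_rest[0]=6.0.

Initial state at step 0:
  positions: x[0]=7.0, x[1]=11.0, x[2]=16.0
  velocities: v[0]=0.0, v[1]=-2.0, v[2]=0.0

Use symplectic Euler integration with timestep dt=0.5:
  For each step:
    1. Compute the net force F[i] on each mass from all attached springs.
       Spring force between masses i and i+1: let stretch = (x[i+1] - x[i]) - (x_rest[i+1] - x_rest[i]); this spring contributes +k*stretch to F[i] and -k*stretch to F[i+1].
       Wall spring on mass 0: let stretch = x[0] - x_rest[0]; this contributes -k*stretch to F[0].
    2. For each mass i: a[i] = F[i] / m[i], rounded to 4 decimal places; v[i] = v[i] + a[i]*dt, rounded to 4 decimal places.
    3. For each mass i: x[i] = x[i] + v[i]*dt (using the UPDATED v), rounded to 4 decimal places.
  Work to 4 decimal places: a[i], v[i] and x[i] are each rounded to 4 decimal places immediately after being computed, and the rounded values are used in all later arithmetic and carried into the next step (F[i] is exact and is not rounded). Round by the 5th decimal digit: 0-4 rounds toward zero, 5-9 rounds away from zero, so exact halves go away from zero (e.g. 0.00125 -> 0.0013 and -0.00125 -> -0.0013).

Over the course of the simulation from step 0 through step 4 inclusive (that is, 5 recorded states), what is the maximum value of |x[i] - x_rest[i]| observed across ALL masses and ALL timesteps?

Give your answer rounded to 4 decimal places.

Step 0: x=[7.0000 11.0000 16.0000] v=[0.0000 -2.0000 0.0000]
Step 1: x=[6.2500 10.2500 16.2500] v=[-1.5000 -1.5000 0.5000]
Step 2: x=[4.9375 10.0000 16.5000] v=[-2.6250 -0.5000 0.5000]
Step 3: x=[3.6563 10.1094 16.6250] v=[-2.5625 0.2188 0.2500]
Step 4: x=[3.0743 10.2345 16.6211] v=[-1.1641 0.2501 -0.0078]
Max displacement = 2.9257

Answer: 2.9257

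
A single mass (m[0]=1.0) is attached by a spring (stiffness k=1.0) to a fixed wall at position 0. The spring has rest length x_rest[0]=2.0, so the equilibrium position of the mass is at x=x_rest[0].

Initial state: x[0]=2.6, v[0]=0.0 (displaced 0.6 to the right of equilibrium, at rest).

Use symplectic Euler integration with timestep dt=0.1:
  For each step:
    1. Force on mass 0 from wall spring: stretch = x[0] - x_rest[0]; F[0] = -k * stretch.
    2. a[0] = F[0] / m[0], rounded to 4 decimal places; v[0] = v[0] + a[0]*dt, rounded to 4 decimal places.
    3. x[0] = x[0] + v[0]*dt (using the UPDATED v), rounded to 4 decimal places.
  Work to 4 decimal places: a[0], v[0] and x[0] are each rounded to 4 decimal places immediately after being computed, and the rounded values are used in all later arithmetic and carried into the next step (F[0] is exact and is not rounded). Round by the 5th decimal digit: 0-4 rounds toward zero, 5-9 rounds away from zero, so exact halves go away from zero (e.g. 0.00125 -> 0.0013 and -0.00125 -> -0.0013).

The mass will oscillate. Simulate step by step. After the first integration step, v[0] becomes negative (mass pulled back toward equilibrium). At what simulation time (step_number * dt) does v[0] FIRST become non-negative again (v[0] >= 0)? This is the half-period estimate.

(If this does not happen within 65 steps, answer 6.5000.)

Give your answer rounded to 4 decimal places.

Answer: 3.2000

Derivation:
Step 0: x=[2.6000] v=[0.0000]
Step 1: x=[2.5940] v=[-0.0600]
Step 2: x=[2.5821] v=[-0.1194]
Step 3: x=[2.5643] v=[-0.1776]
Step 4: x=[2.5409] v=[-0.2340]
Step 5: x=[2.5121] v=[-0.2881]
Step 6: x=[2.4782] v=[-0.3393]
Step 7: x=[2.4395] v=[-0.3871]
Step 8: x=[2.3964] v=[-0.4311]
Step 9: x=[2.3493] v=[-0.4707]
Step 10: x=[2.2987] v=[-0.5056]
Step 11: x=[2.2452] v=[-0.5355]
Step 12: x=[2.1892] v=[-0.5600]
Step 13: x=[2.1313] v=[-0.5789]
Step 14: x=[2.0721] v=[-0.5920]
Step 15: x=[2.0122] v=[-0.5992]
Step 16: x=[1.9522] v=[-0.6004]
Step 17: x=[1.8926] v=[-0.5956]
Step 18: x=[1.8341] v=[-0.5849]
Step 19: x=[1.7773] v=[-0.5683]
Step 20: x=[1.7227] v=[-0.5460]
Step 21: x=[1.6709] v=[-0.5183]
Step 22: x=[1.6224] v=[-0.4854]
Step 23: x=[1.5776] v=[-0.4476]
Step 24: x=[1.5371] v=[-0.4054]
Step 25: x=[1.5012] v=[-0.3591]
Step 26: x=[1.4703] v=[-0.3092]
Step 27: x=[1.4447] v=[-0.2562]
Step 28: x=[1.4246] v=[-0.2007]
Step 29: x=[1.4103] v=[-0.1432]
Step 30: x=[1.4019] v=[-0.0842]
Step 31: x=[1.3995] v=[-0.0244]
Step 32: x=[1.4031] v=[0.0357]
First v>=0 after going negative at step 32, time=3.2000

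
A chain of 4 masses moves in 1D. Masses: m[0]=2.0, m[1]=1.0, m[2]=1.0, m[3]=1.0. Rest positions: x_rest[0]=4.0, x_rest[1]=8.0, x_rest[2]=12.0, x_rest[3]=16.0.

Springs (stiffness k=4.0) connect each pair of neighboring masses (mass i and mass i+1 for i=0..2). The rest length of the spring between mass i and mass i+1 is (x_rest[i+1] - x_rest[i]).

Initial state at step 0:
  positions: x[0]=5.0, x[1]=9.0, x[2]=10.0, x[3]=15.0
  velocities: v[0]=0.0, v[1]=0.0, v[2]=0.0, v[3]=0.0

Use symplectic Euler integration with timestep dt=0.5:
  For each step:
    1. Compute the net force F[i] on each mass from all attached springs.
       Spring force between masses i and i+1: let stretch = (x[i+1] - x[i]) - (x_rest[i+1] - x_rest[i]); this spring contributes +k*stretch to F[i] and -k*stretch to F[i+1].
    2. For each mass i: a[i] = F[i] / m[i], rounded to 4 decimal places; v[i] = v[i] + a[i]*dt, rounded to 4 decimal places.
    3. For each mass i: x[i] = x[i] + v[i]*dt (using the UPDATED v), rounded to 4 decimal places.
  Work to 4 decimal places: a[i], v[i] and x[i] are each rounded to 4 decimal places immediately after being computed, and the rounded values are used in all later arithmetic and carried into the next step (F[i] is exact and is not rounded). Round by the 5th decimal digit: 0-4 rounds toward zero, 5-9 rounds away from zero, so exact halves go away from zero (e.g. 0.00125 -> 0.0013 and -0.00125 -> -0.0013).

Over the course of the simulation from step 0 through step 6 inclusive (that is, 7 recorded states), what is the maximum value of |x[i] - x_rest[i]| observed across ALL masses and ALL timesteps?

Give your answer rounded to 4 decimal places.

Answer: 2.5000

Derivation:
Step 0: x=[5.0000 9.0000 10.0000 15.0000] v=[0.0000 0.0000 0.0000 0.0000]
Step 1: x=[5.0000 6.0000 14.0000 14.0000] v=[0.0000 -6.0000 8.0000 -2.0000]
Step 2: x=[3.5000 10.0000 10.0000 17.0000] v=[-3.0000 8.0000 -8.0000 6.0000]
Step 3: x=[3.2500 7.5000 13.0000 17.0000] v=[-0.5000 -5.0000 6.0000 0.0000]
Step 4: x=[3.1250 6.2500 14.5000 17.0000] v=[-0.2500 -2.5000 3.0000 0.0000]
Step 5: x=[2.5625 10.1250 10.2500 18.5000] v=[-1.1250 7.7500 -8.5000 3.0000]
Step 6: x=[3.7813 6.5625 14.1250 15.7500] v=[2.4375 -7.1250 7.7500 -5.5000]
Max displacement = 2.5000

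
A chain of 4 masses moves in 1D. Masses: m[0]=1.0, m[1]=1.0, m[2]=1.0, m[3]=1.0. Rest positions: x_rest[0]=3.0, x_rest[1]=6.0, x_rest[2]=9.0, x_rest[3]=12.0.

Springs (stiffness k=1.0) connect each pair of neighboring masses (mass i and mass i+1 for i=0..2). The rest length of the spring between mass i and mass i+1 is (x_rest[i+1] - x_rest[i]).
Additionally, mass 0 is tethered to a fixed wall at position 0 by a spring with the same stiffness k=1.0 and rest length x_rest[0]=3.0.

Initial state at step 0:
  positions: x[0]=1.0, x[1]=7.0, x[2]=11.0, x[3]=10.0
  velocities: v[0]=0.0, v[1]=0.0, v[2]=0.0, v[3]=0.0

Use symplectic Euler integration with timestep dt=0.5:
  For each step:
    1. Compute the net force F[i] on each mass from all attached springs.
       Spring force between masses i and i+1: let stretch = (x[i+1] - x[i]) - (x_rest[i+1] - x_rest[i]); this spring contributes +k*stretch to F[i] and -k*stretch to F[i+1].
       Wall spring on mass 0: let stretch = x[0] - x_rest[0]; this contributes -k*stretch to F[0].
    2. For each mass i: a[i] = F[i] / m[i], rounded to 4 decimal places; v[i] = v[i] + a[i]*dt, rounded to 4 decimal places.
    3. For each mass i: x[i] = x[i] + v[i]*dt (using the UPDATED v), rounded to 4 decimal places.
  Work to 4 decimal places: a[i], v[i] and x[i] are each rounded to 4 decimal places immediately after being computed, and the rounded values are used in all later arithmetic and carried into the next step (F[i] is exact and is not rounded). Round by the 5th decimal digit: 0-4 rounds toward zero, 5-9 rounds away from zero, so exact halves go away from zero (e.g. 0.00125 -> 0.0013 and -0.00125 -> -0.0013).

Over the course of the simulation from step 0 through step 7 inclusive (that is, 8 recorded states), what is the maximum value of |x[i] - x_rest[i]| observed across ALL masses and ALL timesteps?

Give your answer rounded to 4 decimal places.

Step 0: x=[1.0000 7.0000 11.0000 10.0000] v=[0.0000 0.0000 0.0000 0.0000]
Step 1: x=[2.2500 6.5000 9.7500 11.0000] v=[2.5000 -1.0000 -2.5000 2.0000]
Step 2: x=[4.0000 5.7500 8.0000 12.4375] v=[3.5000 -1.5000 -3.5000 2.8750]
Step 3: x=[5.1875 5.1250 6.7969 13.5157] v=[2.3750 -1.2500 -2.4063 2.1563]
Step 4: x=[5.0625 4.9336 6.8555 13.6642] v=[-0.2500 -0.3828 0.1172 0.2969]
Step 5: x=[3.6397 5.2549 8.1358 12.8605] v=[-2.8457 0.6426 2.5606 -1.6075]
Step 6: x=[1.7107 5.8927 9.8771 11.6256] v=[-3.8580 1.2755 3.4825 -2.4699]
Step 7: x=[0.3995 6.4811 11.0594 10.7035] v=[-2.6224 1.1767 2.3646 -1.8442]
Max displacement = 2.6005

Answer: 2.6005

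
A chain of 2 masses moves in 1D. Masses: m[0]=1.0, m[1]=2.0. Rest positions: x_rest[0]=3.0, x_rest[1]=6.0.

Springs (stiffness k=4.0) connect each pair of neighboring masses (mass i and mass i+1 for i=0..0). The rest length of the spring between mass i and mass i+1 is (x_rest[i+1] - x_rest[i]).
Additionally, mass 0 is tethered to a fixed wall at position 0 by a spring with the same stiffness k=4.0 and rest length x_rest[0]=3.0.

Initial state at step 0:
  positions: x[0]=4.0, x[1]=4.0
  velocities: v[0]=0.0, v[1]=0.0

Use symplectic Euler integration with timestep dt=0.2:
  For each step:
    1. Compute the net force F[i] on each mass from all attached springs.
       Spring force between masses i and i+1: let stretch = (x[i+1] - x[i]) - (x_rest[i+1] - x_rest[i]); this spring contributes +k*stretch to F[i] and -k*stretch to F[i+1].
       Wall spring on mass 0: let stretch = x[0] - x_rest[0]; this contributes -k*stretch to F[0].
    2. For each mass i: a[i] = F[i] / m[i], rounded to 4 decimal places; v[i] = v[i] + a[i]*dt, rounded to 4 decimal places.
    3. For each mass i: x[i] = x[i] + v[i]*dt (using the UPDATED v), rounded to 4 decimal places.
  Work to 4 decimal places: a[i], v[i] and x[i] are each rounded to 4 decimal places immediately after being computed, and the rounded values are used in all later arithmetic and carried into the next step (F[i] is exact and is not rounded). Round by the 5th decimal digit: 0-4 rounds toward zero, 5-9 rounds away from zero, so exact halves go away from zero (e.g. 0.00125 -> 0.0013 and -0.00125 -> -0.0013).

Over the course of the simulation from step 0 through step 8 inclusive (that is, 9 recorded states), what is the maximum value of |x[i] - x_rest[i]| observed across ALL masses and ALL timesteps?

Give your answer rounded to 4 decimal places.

Answer: 2.3431

Derivation:
Step 0: x=[4.0000 4.0000] v=[0.0000 0.0000]
Step 1: x=[3.3600 4.2400] v=[-3.2000 1.2000]
Step 2: x=[2.3232 4.6496] v=[-5.1840 2.0480]
Step 3: x=[1.2869 5.1131] v=[-5.1814 2.3174]
Step 4: x=[0.6569 5.5105] v=[-3.1500 1.9869]
Step 5: x=[0.6984 5.7596] v=[0.2074 1.2455]
Step 6: x=[1.4379 5.8438] v=[3.6976 0.4210]
Step 7: x=[2.6523 5.8155] v=[6.0720 -0.1414]
Step 8: x=[3.9484 5.7742] v=[6.4807 -0.2067]
Max displacement = 2.3431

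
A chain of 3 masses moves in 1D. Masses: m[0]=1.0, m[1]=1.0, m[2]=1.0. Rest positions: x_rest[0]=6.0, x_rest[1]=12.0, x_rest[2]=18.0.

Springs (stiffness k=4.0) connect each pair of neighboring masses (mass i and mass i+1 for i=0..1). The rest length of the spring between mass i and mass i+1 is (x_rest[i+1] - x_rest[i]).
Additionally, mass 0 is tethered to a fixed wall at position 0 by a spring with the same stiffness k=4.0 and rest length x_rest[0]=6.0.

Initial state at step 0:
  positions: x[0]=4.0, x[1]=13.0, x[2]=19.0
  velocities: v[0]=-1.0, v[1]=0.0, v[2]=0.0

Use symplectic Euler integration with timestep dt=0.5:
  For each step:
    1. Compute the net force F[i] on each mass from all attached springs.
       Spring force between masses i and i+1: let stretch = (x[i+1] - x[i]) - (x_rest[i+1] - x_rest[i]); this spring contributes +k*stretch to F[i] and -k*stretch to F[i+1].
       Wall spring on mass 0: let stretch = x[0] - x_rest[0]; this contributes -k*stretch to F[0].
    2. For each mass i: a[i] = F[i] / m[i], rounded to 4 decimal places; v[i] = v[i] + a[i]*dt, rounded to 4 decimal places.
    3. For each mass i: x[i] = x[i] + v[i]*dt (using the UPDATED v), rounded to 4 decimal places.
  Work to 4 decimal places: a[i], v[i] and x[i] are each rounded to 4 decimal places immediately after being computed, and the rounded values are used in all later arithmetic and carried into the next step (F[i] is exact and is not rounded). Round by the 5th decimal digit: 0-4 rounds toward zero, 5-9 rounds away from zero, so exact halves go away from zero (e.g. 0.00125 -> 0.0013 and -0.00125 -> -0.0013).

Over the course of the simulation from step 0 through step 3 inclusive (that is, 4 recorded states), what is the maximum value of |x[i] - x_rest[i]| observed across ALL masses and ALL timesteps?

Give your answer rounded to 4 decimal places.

Answer: 2.5000

Derivation:
Step 0: x=[4.0000 13.0000 19.0000] v=[-1.0000 0.0000 0.0000]
Step 1: x=[8.5000 10.0000 19.0000] v=[9.0000 -6.0000 0.0000]
Step 2: x=[6.0000 14.5000 16.0000] v=[-5.0000 9.0000 -6.0000]
Step 3: x=[6.0000 12.0000 17.5000] v=[0.0000 -5.0000 3.0000]
Max displacement = 2.5000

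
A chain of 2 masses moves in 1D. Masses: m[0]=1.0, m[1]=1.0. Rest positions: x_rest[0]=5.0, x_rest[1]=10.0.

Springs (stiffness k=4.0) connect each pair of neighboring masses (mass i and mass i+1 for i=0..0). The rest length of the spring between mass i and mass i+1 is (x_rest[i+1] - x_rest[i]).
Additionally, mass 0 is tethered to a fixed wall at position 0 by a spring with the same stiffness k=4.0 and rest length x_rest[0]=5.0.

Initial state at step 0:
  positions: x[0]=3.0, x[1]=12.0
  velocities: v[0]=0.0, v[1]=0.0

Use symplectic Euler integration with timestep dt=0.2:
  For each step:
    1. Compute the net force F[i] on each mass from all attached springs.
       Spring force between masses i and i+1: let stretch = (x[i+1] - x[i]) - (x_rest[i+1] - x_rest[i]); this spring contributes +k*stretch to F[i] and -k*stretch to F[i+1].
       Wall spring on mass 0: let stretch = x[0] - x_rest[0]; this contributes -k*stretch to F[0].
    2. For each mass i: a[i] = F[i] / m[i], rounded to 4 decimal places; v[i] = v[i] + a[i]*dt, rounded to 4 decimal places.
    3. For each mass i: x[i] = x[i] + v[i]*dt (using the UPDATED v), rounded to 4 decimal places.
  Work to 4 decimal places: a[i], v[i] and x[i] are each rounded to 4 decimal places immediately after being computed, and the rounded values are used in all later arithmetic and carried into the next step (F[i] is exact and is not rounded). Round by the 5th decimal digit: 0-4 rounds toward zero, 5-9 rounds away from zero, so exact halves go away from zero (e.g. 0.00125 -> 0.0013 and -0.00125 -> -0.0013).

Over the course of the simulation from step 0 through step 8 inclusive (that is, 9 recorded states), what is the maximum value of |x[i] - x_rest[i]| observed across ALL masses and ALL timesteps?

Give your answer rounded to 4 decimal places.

Step 0: x=[3.0000 12.0000] v=[0.0000 0.0000]
Step 1: x=[3.9600 11.3600] v=[4.8000 -3.2000]
Step 2: x=[5.4704 10.3360] v=[7.5520 -5.1200]
Step 3: x=[6.8840 9.3335] v=[7.0682 -5.0125]
Step 4: x=[7.5881 8.7391] v=[3.5206 -2.9721]
Step 5: x=[7.2623 8.7605] v=[-1.6291 0.1071]
Step 6: x=[6.0142 9.3422] v=[-6.2404 2.9085]
Step 7: x=[4.3363 10.1914] v=[-8.3894 4.2461]
Step 8: x=[2.9014 10.9038] v=[-7.1744 3.5620]
Max displacement = 2.5881

Answer: 2.5881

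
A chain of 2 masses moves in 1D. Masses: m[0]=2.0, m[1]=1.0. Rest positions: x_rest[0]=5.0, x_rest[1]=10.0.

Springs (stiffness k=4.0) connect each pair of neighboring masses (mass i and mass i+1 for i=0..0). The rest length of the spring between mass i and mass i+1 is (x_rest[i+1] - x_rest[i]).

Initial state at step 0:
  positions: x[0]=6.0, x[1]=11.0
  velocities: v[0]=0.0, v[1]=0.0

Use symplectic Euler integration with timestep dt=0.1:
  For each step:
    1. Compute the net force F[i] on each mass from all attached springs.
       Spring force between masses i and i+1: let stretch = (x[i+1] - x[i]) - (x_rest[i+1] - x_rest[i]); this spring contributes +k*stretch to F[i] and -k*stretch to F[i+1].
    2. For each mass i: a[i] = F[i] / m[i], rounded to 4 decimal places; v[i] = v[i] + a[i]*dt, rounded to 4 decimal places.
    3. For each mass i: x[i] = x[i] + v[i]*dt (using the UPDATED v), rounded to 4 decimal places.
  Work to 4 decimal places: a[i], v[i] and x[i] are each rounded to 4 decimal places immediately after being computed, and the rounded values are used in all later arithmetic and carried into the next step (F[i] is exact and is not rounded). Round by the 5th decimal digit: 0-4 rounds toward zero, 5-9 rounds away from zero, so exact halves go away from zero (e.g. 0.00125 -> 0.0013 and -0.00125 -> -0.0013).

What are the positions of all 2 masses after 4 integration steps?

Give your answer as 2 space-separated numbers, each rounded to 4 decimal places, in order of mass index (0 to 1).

Answer: 6.0000 11.0000

Derivation:
Step 0: x=[6.0000 11.0000] v=[0.0000 0.0000]
Step 1: x=[6.0000 11.0000] v=[0.0000 0.0000]
Step 2: x=[6.0000 11.0000] v=[0.0000 0.0000]
Step 3: x=[6.0000 11.0000] v=[0.0000 0.0000]
Step 4: x=[6.0000 11.0000] v=[0.0000 0.0000]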